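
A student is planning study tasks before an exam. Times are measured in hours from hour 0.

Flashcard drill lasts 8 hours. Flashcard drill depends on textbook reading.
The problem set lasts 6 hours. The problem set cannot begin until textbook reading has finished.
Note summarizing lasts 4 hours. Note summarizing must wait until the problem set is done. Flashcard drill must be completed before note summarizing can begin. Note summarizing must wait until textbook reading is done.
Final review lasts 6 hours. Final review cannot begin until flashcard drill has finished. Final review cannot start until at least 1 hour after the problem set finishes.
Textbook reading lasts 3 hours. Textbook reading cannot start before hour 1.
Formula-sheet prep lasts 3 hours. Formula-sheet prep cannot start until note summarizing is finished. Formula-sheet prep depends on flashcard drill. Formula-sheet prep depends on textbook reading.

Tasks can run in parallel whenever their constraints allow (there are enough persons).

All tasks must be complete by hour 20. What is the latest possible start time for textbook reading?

Nothing follows formula-sheet prep; the deadline of hour 20 is its only limit. It must start by 20 − 3 = hour 17.
Note summarizing must finish before formula-sheet prep (must start by hour 17). With a 4-hour duration, note summarizing must start by 17 − 4 = hour 13.
To finish by hour 20, final review (duration 6) must start no later than hour 14.
The problem set has several dependents: note summarizing (must start by hour 13); final review (must start by hour 14, minus 1-hour gap → hour 13). The earliest of those limits is hour 13, so the problem set must start by 13 − 6 = hour 7.
For flashcard drill: note summarizing (must start by hour 13); formula-sheet prep (must start by hour 17); final review (must start by hour 14). The most restrictive is hour 13; with an 8-hour duration, flashcard drill must start by hour 5.
Textbook reading feeds the problem set (must start by hour 7); flashcard drill (must start by hour 5); note summarizing (must start by hour 13); formula-sheet prep (must start by hour 17). Taking the minimum, textbook reading must finish by hour 5 and start by 5 − 3 = hour 2.

2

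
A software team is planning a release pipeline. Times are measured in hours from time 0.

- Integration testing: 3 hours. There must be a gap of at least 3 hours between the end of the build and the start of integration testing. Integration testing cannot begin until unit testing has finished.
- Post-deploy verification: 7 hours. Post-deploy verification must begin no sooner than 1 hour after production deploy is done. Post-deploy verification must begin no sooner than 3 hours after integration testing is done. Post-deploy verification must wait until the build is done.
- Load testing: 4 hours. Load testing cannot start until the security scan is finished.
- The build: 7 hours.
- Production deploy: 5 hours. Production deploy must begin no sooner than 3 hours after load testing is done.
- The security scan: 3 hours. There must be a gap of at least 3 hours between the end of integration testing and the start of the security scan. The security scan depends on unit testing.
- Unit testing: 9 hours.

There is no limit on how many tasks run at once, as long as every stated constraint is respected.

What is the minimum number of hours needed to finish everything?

39

Nothing blocks unit testing, so it runs from hour 0 to hour 9.
Nothing blocks the build, so it runs from hour 0 to hour 7.
Integration testing has to wait for the build (finishes hour 7, plus 3-hour gap → hour 10); unit testing (finishes hour 9). The latest of these is hour 10, so integration testing runs hour 10 to 10 + 3 = hour 13.
The security scan cannot start until integration testing (finishes hour 13, plus 3-hour gap → hour 16); unit testing (finishes hour 9). The controlling bound is hour 16, so the security scan finishes at 16 + 3 = hour 19.
Load testing waits on the security scan (finishes hour 19), so it starts at hour 19 and finishes at 19 + 4 = hour 23.
After load testing (finishes hour 23, plus 3-hour gap → hour 26), production deploy can start at hour 26 and finishes at hour 31.
Post-deploy verification has to wait for production deploy (finishes hour 31, plus 1-hour gap → hour 32); integration testing (finishes hour 13, plus 3-hour gap → hour 16); the build (finishes hour 7). The latest of these is hour 32, so post-deploy verification runs hour 32 to 32 + 7 = hour 39.
All tasks are finished once the last one completes. Finish times: The build at 7, Unit testing at 9, Integration testing at 13, The security scan at 19, Load testing at 23, Production deploy at 31, Post-deploy verification at 39. The latest is hour 39.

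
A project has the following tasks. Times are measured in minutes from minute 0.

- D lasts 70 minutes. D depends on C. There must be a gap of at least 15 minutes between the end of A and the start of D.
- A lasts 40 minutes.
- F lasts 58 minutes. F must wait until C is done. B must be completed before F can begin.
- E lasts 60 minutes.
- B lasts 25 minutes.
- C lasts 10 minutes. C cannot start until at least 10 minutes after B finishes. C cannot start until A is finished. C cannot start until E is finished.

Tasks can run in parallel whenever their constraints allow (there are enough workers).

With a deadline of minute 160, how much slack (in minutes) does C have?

Nothing blocks E, so it runs from minute 0 to minute 60.
B can start immediately at minute 0; it finishes at minute 25.
Nothing blocks A, so it runs from minute 0 to minute 40.
C has to wait for B (finishes minute 25, plus 10-minute gap → minute 35); A (finishes minute 40); E (finishes minute 60). The latest of these is minute 60, so C runs minute 60 to 60 + 10 = minute 70.

Working backward from the deadline:
To finish by minute 160, D (duration 70) must start no later than minute 90.
To finish by minute 160, F (duration 58) must start no later than minute 102.
C has several dependents: D (must start by minute 90); F (must start by minute 102). The earliest of those limits is minute 90, so C must start by 90 − 10 = minute 80.
So C can start as early as minute 60 and as late as minute 80, giving 80 − 60 = 20 minutes of slack.

20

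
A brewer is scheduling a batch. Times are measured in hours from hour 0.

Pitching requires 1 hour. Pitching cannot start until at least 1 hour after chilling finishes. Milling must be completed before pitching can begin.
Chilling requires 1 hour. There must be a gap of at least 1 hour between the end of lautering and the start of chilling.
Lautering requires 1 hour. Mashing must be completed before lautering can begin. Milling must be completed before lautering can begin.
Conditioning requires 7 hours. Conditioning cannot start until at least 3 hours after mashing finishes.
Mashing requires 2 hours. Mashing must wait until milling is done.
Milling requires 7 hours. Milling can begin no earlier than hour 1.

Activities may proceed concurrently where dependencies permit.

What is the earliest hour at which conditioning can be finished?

After its own release at hour 1, milling can start at hour 1 and finishes at hour 8.
Mashing cannot begin until milling (finishes hour 8). It runs from hour 8 to 8 + 2 = hour 10.
Conditioning cannot begin until mashing (finishes hour 10, plus 3-hour gap → hour 13). It runs from hour 13 to 13 + 7 = hour 20.

20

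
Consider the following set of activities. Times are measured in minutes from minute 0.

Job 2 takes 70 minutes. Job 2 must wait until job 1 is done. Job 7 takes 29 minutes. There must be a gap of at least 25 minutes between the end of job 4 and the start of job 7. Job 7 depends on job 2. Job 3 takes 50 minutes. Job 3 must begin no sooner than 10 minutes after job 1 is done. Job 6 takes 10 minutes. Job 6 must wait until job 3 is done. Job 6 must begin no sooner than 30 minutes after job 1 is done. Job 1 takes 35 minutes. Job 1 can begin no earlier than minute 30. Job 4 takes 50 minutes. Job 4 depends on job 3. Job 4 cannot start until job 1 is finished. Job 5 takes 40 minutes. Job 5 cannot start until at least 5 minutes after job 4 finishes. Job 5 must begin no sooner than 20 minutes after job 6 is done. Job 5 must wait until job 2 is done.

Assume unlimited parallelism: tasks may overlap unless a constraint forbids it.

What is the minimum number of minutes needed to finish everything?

229

Job 1 cannot begin until its own release at minute 30. It runs from minute 30 to 30 + 35 = minute 65.
After job 1 (finishes minute 65, plus 10-minute gap → minute 75), job 3 can start at minute 75 and finishes at minute 125.
For job 6: job 3 (finishes minute 125); job 1 (finishes minute 65, plus 30-minute gap → minute 95). Taking the maximum gives a start of minute 125, and it finishes at 125 + 10 = minute 135.
For job 4: job 3 (finishes minute 125); job 1 (finishes minute 65). Taking the maximum gives a start of minute 125, and it finishes at 125 + 50 = minute 175.
Job 2 cannot begin until job 1 (finishes minute 65). It runs from minute 65 to 65 + 70 = minute 135.
For job 7: job 4 (finishes minute 175, plus 25-minute gap → minute 200); job 2 (finishes minute 135). Taking the maximum gives a start of minute 200, and it finishes at 200 + 29 = minute 229.
Job 5 cannot start until job 4 (finishes minute 175, plus 5-minute gap → minute 180); job 6 (finishes minute 135, plus 20-minute gap → minute 155); job 2 (finishes minute 135). The controlling bound is minute 180, so job 5 finishes at 180 + 40 = minute 220.
All tasks are finished once the last one completes. Finish times: Job 1 at 65, Job 2 at 135, Job 3 at 125, Job 4 at 175, Job 5 at 220, Job 6 at 135, Job 7 at 229. The latest is minute 229.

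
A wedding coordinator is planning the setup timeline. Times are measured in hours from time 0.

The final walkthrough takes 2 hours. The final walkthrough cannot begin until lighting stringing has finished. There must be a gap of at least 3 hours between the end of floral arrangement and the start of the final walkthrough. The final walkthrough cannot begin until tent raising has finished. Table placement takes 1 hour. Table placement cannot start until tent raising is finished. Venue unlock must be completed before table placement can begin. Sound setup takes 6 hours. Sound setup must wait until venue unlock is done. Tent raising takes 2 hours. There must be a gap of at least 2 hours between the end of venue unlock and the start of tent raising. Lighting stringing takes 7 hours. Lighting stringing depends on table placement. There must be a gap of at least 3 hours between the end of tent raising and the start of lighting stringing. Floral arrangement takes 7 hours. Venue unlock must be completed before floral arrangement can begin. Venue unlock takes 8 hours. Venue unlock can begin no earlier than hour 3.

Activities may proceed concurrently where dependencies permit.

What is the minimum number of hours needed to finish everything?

Venue unlock waits on its own release at hour 3, so it starts at hour 3 and finishes at 3 + 8 = hour 11.
After venue unlock (finishes hour 11), sound setup can start at hour 11 and finishes at hour 17.
Floral arrangement waits on venue unlock (finishes hour 11), so it starts at hour 11 and finishes at 11 + 7 = hour 18.
After venue unlock (finishes hour 11, plus 2-hour gap → hour 13), tent raising can start at hour 13 and finishes at hour 15.
Table placement cannot start until tent raising (finishes hour 15); venue unlock (finishes hour 11). The controlling bound is hour 15, so table placement finishes at 15 + 1 = hour 16.
For lighting stringing: table placement (finishes hour 16); tent raising (finishes hour 15, plus 3-hour gap → hour 18). Taking the maximum gives a start of hour 18, and it finishes at 18 + 7 = hour 25.
For the final walkthrough: lighting stringing (finishes hour 25); floral arrangement (finishes hour 18, plus 3-hour gap → hour 21); tent raising (finishes hour 15). Taking the maximum gives a start of hour 25, and it finishes at 25 + 2 = hour 27.
All tasks are finished once the last one completes. Finish times: Venue unlock at 11, Tent raising at 15, Table placement at 16, Floral arrangement at 18, Lighting stringing at 25, Sound setup at 17, The final walkthrough at 27. The latest is hour 27.

27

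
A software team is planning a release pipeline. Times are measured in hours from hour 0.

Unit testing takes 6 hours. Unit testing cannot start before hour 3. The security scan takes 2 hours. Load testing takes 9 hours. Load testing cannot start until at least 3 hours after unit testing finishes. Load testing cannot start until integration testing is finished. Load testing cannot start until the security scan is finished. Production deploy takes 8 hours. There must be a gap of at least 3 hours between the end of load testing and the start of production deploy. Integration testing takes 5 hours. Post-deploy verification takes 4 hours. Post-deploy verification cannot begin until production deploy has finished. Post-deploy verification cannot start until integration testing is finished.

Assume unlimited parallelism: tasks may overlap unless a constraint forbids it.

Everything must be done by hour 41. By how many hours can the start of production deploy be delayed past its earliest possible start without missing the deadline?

The security scan has no prerequisites, so it starts at hour 0 and finishes at hour 2.
Nothing blocks integration testing, so it runs from hour 0 to hour 5.
Unit testing waits on its own release at hour 3, so it starts at hour 3 and finishes at 3 + 6 = hour 9.
Load testing has to wait for unit testing (finishes hour 9, plus 3-hour gap → hour 12); integration testing (finishes hour 5); the security scan (finishes hour 2). The latest of these is hour 12, so load testing runs hour 12 to 12 + 9 = hour 21.
After load testing (finishes hour 21, plus 3-hour gap → hour 24), production deploy can start at hour 24 and finishes at hour 32.

Working backward from the deadline:
Post-deploy verification has no dependents, so it just needs to finish by hour 41. Starting by 41 − 4 = hour 37 achieves that.
Since post-deploy verification (must start by hour 37) depends on it, production deploy must finish by hour 37. Backing off its 8-hour duration gives a latest start of hour 29.
So production deploy can start as early as hour 24 and as late as hour 29, giving 29 − 24 = 5 hours of slack.

5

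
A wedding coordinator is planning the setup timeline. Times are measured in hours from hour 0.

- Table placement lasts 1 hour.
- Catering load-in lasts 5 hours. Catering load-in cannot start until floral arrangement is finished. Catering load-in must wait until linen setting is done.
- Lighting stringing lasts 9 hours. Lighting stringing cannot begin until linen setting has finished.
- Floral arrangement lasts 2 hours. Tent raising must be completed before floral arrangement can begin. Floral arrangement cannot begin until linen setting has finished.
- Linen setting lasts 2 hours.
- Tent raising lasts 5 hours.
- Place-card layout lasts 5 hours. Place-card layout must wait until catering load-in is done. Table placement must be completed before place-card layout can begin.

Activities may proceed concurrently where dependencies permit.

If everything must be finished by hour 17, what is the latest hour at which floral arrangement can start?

To finish by hour 17, place-card layout (duration 5) must start no later than hour 12.
Catering load-in has to be done before place-card layout (must start by hour 12). That means finishing by hour 12, i.e. starting by 12 − 5 = hour 7.
Floral arrangement has to be done before catering load-in (must start by hour 7). That means finishing by hour 7, i.e. starting by 7 − 2 = hour 5.

5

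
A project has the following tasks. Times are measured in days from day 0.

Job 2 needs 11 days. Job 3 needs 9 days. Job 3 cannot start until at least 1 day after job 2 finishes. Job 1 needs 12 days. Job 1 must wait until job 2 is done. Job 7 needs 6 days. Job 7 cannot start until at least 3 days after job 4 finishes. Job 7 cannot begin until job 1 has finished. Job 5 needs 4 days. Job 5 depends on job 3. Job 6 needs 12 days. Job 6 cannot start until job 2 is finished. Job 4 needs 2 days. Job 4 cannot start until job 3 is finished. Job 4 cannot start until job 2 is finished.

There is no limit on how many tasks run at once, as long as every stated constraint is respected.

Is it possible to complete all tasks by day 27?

Nothing blocks job 2, so it runs from day 0 to day 11.
Job 6 cannot begin until job 2 (finishes day 11). It runs from day 11 to 11 + 12 = day 23.
Job 3 waits on job 2 (finishes day 11, plus 1-day gap → day 12), so it starts at day 12 and finishes at 12 + 9 = day 21.
After job 3 (finishes day 21), job 5 can start at day 21 and finishes at day 25.
Job 4 needs all of job 3 (finishes day 21); job 2 (finishes day 11). That puts its earliest start at day 21; it finishes at 21 + 2 = day 23.
After job 2 (finishes day 11), job 1 can start at day 11 and finishes at day 23.
For job 7: job 4 (finishes day 23, plus 3-day gap → day 26); job 1 (finishes day 23). Taking the maximum gives a start of day 26, and it finishes at 26 + 6 = day 32.
The earliest everything can be done is day 32, which is after the deadline of 27, so it is not possible.

No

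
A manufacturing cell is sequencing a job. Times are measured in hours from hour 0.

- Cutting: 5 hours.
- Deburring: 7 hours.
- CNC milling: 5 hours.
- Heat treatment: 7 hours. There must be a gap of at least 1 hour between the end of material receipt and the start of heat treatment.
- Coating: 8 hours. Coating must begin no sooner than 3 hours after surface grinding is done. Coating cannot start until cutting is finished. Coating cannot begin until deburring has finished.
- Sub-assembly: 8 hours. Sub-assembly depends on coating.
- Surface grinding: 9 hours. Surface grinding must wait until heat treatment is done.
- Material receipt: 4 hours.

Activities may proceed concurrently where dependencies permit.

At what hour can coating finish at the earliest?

Deburring can start immediately at hour 0; it finishes at hour 7.
Nothing blocks cutting, so it runs from hour 0 to hour 5.
Nothing blocks material receipt, so it runs from hour 0 to hour 4.
Heat treatment cannot begin until material receipt (finishes hour 4, plus 1-hour gap → hour 5). It runs from hour 5 to 5 + 7 = hour 12.
Surface grinding cannot begin until heat treatment (finishes hour 12). It runs from hour 12 to 12 + 9 = hour 21.
For coating: surface grinding (finishes hour 21, plus 3-hour gap → hour 24); cutting (finishes hour 5); deburring (finishes hour 7). Taking the maximum gives a start of hour 24, and it finishes at 24 + 8 = hour 32.

32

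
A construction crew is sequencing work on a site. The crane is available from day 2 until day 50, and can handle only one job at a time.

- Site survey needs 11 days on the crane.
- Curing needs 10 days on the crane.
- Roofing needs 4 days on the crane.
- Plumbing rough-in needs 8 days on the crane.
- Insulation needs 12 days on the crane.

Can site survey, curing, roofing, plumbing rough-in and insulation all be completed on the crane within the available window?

Yes

The crane window is 50 − 2 = 48 days.
Running back to back, the jobs need 11 + 10 + 4 + 8 + 12 = 45 days on the crane.
Since 45 ≤ 48, they fit within the window.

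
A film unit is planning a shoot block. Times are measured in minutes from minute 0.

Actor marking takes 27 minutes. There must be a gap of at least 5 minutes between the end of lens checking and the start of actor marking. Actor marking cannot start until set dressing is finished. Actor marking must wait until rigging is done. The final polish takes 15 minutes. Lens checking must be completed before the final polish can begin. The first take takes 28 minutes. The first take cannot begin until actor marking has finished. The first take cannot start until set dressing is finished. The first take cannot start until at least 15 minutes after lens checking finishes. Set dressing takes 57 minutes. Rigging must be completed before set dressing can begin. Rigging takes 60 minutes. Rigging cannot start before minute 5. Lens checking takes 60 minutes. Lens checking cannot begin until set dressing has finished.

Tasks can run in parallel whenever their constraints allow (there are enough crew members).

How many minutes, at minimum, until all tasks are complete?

242

Rigging cannot begin until its own release at minute 5. It runs from minute 5 to 5 + 60 = minute 65.
Set dressing waits on rigging (finishes minute 65), so it starts at minute 65 and finishes at 65 + 57 = minute 122.
Lens checking waits on set dressing (finishes minute 122), so it starts at minute 122 and finishes at 122 + 60 = minute 182.
After lens checking (finishes minute 182), the final polish can start at minute 182 and finishes at minute 197.
Actor marking needs all of lens checking (finishes minute 182, plus 5-minute gap → minute 187); set dressing (finishes minute 122); rigging (finishes minute 65). That puts its earliest start at minute 187; it finishes at 187 + 27 = minute 214.
The first take cannot start until actor marking (finishes minute 214); set dressing (finishes minute 122); lens checking (finishes minute 182, plus 15-minute gap → minute 197). The controlling bound is minute 214, so the first take finishes at 214 + 28 = minute 242.
All tasks are finished once the last one completes. Finish times: Rigging at 65, Set dressing at 122, Lens checking at 182, Actor marking at 214, The final polish at 197, The first take at 242. The latest is minute 242.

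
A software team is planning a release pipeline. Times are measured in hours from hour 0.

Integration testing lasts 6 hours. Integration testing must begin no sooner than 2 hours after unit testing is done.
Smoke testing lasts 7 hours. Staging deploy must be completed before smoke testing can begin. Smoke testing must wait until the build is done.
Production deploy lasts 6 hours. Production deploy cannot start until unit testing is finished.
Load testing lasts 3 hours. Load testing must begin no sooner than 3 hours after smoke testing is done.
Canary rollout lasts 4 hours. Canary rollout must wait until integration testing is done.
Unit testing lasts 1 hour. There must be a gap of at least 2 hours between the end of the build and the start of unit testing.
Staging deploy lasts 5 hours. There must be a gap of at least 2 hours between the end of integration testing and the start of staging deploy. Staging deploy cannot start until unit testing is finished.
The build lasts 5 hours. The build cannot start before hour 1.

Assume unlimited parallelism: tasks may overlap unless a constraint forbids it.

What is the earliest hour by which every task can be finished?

37

The build cannot begin until its own release at hour 1. It runs from hour 1 to 1 + 5 = hour 6.
Unit testing cannot begin until the build (finishes hour 6, plus 2-hour gap → hour 8). It runs from hour 8 to 8 + 1 = hour 9.
Production deploy cannot begin until unit testing (finishes hour 9). It runs from hour 9 to 9 + 6 = hour 15.
Integration testing cannot begin until unit testing (finishes hour 9, plus 2-hour gap → hour 11). It runs from hour 11 to 11 + 6 = hour 17.
Canary rollout waits on integration testing (finishes hour 17), so it starts at hour 17 and finishes at 17 + 4 = hour 21.
Staging deploy has to wait for integration testing (finishes hour 17, plus 2-hour gap → hour 19); unit testing (finishes hour 9). The latest of these is hour 19, so staging deploy runs hour 19 to 19 + 5 = hour 24.
Smoke testing needs all of staging deploy (finishes hour 24); the build (finishes hour 6). That puts its earliest start at hour 24; it finishes at 24 + 7 = hour 31.
Load testing waits on smoke testing (finishes hour 31, plus 3-hour gap → hour 34), so it starts at hour 34 and finishes at 34 + 3 = hour 37.
All tasks are finished once the last one completes. Finish times: The build at 6, Unit testing at 9, Integration testing at 17, Staging deploy at 24, Smoke testing at 31, Canary rollout at 21, Load testing at 37, Production deploy at 15. The latest is hour 37.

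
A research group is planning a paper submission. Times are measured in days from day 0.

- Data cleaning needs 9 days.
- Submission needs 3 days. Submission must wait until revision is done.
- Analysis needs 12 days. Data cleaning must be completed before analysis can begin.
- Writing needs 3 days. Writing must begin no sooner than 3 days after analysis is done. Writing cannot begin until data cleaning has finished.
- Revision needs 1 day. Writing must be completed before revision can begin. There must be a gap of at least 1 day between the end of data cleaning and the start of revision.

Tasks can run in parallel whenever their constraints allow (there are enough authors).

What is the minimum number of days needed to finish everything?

Data cleaning can start immediately at day 0; it finishes at day 9.
Analysis cannot begin until data cleaning (finishes day 9). It runs from day 9 to 9 + 12 = day 21.
For writing: analysis (finishes day 21, plus 3-day gap → day 24); data cleaning (finishes day 9). Taking the maximum gives a start of day 24, and it finishes at 24 + 3 = day 27.
Revision needs all of writing (finishes day 27); data cleaning (finishes day 9, plus 1-day gap → day 10). That puts its earliest start at day 27; it finishes at 27 + 1 = day 28.
Submission waits on revision (finishes day 28), so it starts at day 28 and finishes at 28 + 3 = day 31.
All tasks are finished once the last one completes. Finish times: Data cleaning at 9, Analysis at 21, Writing at 27, Revision at 28, Submission at 31. The latest is day 31.

31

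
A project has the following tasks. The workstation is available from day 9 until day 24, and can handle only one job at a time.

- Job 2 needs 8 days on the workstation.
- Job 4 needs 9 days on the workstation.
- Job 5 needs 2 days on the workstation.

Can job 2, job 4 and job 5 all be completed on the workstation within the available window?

No

The workstation window is 24 − 9 = 15 days.
Running back to back, the jobs need 8 + 9 + 2 = 19 days on the workstation.
Since 19 > 15, they cannot all fit.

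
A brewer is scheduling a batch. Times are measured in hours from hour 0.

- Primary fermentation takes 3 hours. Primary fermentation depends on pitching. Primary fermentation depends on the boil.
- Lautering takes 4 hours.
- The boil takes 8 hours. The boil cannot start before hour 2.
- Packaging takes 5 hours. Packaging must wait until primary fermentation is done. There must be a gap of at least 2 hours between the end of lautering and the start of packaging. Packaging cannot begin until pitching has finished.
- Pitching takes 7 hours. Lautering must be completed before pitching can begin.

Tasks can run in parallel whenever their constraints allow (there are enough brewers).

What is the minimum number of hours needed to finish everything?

19

The boil cannot begin until its own release at hour 2. It runs from hour 2 to 2 + 8 = hour 10.
Nothing blocks lautering, so it runs from hour 0 to hour 4.
After lautering (finishes hour 4), pitching can start at hour 4 and finishes at hour 11.
For primary fermentation: pitching (finishes hour 11); the boil (finishes hour 10). Taking the maximum gives a start of hour 11, and it finishes at 11 + 3 = hour 14.
Packaging cannot start until primary fermentation (finishes hour 14); lautering (finishes hour 4, plus 2-hour gap → hour 6); pitching (finishes hour 11). The controlling bound is hour 14, so packaging finishes at 14 + 5 = hour 19.
All tasks are finished once the last one completes. Finish times: Lautering at 4, The boil at 10, Pitching at 11, Primary fermentation at 14, Packaging at 19. The latest is hour 19.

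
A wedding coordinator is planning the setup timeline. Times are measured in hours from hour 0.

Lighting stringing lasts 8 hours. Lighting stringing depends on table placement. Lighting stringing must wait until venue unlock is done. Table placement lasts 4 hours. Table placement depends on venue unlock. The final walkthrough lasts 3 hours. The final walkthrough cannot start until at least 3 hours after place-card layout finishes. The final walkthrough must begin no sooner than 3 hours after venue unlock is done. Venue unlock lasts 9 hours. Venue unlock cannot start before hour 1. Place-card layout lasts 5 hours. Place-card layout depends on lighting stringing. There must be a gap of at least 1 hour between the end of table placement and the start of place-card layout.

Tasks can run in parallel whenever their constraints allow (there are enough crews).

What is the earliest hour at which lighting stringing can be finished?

22

After its own release at hour 1, venue unlock can start at hour 1 and finishes at hour 10.
Table placement cannot begin until venue unlock (finishes hour 10). It runs from hour 10 to 10 + 4 = hour 14.
For lighting stringing: table placement (finishes hour 14); venue unlock (finishes hour 10). Taking the maximum gives a start of hour 14, and it finishes at 14 + 8 = hour 22.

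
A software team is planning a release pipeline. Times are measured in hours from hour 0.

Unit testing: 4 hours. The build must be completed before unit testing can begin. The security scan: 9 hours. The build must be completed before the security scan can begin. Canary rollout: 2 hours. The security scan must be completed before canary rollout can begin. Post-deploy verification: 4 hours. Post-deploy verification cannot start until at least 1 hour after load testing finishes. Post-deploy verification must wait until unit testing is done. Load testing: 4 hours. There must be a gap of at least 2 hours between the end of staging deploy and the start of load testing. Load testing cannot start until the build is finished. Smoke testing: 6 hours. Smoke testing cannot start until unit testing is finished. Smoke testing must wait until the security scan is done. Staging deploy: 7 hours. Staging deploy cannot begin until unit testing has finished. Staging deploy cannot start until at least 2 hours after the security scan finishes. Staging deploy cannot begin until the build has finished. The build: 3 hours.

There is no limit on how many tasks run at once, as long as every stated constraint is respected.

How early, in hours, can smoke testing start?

The build has no prerequisites, so it starts at hour 0 and finishes at hour 3.
The security scan cannot begin until the build (finishes hour 3). It runs from hour 3 to 3 + 9 = hour 12.
After the build (finishes hour 3), unit testing can start at hour 3 and finishes at hour 7.
Smoke testing waits on unit testing (finishes hour 7); the security scan (finishes hour 12). The latest of these is hour 12, which is the earliest smoke testing can start.

12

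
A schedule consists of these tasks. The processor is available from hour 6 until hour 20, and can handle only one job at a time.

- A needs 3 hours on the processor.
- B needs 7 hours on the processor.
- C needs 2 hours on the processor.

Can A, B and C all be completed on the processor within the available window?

The processor window is 20 − 6 = 14 hours.
Running back to back, the jobs need 3 + 7 + 2 = 12 hours on the processor.
Since 12 ≤ 14, they fit within the window.

Yes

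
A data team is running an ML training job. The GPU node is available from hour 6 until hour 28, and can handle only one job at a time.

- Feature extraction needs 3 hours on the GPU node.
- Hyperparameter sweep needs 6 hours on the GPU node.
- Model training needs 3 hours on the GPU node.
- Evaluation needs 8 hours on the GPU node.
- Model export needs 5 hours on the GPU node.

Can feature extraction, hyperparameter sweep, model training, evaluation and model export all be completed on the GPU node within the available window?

The GPU node window is 28 − 6 = 22 hours.
Running back to back, the jobs need 3 + 6 + 3 + 8 + 5 = 25 hours on the GPU node.
Since 25 > 22, they cannot all fit.

No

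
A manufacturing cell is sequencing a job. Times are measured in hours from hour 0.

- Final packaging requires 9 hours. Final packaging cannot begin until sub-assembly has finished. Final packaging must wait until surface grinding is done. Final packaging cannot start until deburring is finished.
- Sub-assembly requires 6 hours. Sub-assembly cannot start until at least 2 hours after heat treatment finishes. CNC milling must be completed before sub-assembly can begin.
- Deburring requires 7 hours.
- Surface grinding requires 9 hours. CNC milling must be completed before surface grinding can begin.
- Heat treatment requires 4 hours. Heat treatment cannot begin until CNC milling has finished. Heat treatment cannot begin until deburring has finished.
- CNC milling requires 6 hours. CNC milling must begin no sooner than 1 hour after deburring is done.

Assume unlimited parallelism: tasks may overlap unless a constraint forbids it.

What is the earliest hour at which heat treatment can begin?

Nothing blocks deburring, so it runs from hour 0 to hour 7.
CNC milling waits on deburring (finishes hour 7, plus 1-hour gap → hour 8), so it starts at hour 8 and finishes at 8 + 6 = hour 14.
Heat treatment waits on CNC milling (finishes hour 14); deburring (finishes hour 7). The latest of these is hour 14, which is the earliest heat treatment can start.

14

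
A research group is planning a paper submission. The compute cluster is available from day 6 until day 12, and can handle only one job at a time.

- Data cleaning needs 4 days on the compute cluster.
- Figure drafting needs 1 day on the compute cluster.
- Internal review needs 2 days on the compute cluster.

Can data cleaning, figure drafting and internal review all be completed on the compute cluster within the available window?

No

The compute cluster window is 12 − 6 = 6 days.
Running back to back, the jobs need 4 + 1 + 2 = 7 days on the compute cluster.
Since 7 > 6, they cannot all fit.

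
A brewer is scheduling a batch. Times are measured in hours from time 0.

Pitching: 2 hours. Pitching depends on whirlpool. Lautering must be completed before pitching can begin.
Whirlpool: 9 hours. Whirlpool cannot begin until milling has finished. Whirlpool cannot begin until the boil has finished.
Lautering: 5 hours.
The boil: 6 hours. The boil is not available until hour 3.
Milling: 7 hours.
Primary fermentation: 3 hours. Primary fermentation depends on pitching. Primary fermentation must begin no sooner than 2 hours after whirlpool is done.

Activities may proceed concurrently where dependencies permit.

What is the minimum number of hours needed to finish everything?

23

After its own release at hour 3, the boil can start at hour 3 and finishes at hour 9.
Lautering has no prerequisites, so it starts at hour 0 and finishes at hour 5.
Nothing blocks milling, so it runs from hour 0 to hour 7.
For whirlpool: milling (finishes hour 7); the boil (finishes hour 9). Taking the maximum gives a start of hour 9, and it finishes at 9 + 9 = hour 18.
Pitching has to wait for whirlpool (finishes hour 18); lautering (finishes hour 5). The latest of these is hour 18, so pitching runs hour 18 to 18 + 2 = hour 20.
For primary fermentation: pitching (finishes hour 20); whirlpool (finishes hour 18, plus 2-hour gap → hour 20). Taking the maximum gives a start of hour 20, and it finishes at 20 + 3 = hour 23.
All tasks are finished once the last one completes. Finish times: Milling at 7, Lautering at 5, The boil at 9, Whirlpool at 18, Pitching at 20, Primary fermentation at 23. The latest is hour 23.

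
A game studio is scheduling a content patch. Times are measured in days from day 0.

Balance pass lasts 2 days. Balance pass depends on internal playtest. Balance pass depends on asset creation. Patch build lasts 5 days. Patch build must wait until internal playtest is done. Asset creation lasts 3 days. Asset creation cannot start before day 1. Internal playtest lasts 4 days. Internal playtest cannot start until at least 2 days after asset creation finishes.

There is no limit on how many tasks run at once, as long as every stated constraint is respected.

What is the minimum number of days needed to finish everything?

15

Asset creation waits on its own release at day 1, so it starts at day 1 and finishes at 1 + 3 = day 4.
After asset creation (finishes day 4, plus 2-day gap → day 6), internal playtest can start at day 6 and finishes at day 10.
After internal playtest (finishes day 10), patch build can start at day 10 and finishes at day 15.
Balance pass cannot start until internal playtest (finishes day 10); asset creation (finishes day 4). The controlling bound is day 10, so balance pass finishes at 10 + 2 = day 12.
All tasks are finished once the last one completes. Finish times: Asset creation at 4, Internal playtest at 10, Balance pass at 12, Patch build at 15. The latest is day 15.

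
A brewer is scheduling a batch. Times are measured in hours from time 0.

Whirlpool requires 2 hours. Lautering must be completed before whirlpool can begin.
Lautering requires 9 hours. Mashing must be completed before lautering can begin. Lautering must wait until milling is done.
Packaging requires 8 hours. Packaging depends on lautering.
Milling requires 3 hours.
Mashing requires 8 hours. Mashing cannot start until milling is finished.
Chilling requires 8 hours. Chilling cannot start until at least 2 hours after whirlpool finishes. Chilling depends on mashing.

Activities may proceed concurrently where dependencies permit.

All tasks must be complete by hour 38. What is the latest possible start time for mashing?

9

To finish by hour 38, chilling (duration 8) must start no later than hour 30.
Whirlpool must finish before chilling (must start by hour 30, minus 2-hour gap → hour 28). With a 2-hour duration, whirlpool must start by 28 − 2 = hour 26.
Nothing follows packaging; the deadline of hour 38 is its only limit. It must start by 38 − 8 = hour 30.
Lautering must finish in time for whirlpool (must start by hour 26); packaging (must start by hour 30). The tightest is hour 26, so lautering must start by 26 − 9 = hour 17.
Mashing feeds lautering (must start by hour 17); chilling (must start by hour 30). Taking the minimum, mashing must finish by hour 17 and start by 17 − 8 = hour 9.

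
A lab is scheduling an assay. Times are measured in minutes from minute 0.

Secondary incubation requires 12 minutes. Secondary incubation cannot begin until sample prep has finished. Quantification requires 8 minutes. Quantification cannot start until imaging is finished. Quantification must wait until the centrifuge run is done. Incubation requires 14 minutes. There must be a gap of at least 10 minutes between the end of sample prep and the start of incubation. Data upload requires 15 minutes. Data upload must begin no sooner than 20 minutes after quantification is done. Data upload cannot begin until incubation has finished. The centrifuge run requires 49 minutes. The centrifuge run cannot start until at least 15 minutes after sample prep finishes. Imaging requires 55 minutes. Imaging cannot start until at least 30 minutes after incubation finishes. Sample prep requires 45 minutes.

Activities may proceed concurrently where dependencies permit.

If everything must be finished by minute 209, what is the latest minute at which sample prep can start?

Nothing follows data upload; the deadline of minute 209 is its only limit. It must start by 209 − 15 = minute 194.
Since data upload (must start by minute 194, minus 20-minute gap → minute 174) depends on it, quantification must finish by minute 174. Backing off its 8-minute duration gives a latest start of minute 166.
Imaging has to be done before quantification (must start by minute 166). That means finishing by minute 166, i.e. starting by 166 − 55 = minute 111.
Incubation has several dependents: imaging (must start by minute 111, minus 30-minute gap → minute 81); data upload (must start by minute 194). The earliest of those limits is minute 81, so incubation must start by 81 − 14 = minute 67.
The centrifuge run feeds into quantification (must start by minute 166); so the centrifuge run must finish by minute 166 and therefore start by minute 117.
Nothing follows secondary incubation; the deadline of minute 209 is its only limit. It must start by 209 − 12 = minute 197.
Sample prep feeds incubation (must start by minute 67, minus 10-minute gap → minute 57); the centrifuge run (must start by minute 117, minus 15-minute gap → minute 102); secondary incubation (must start by minute 197). Taking the minimum, sample prep must finish by minute 57 and start by 57 − 45 = minute 12.

12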